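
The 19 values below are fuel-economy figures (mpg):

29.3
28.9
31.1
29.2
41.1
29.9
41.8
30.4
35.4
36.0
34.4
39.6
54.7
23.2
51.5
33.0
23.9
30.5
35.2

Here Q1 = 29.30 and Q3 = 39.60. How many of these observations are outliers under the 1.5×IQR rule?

IQR = 10.30; fences at 29.30 − 15.45 = 13.85 and 39.60 + 15.45 = 55.05.
Every value lies within the cutoffs.

0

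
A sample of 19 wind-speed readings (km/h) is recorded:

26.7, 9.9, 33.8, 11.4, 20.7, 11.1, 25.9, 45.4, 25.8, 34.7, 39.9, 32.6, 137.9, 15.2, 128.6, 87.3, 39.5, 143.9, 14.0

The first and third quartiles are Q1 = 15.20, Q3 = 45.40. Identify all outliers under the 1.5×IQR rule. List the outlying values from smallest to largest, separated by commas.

IQR = Q3 − Q1 = 45.40 − 15.20 = 30.20.
Lower fence = Q1 − 1.5·IQR = 15.20 − 45.30 = -30.10.
Upper fence = Q3 + 1.5·IQR = 45.40 + 45.30 = 90.70.
128.6 > 90.70 → outlier.
137.9 > 90.70 → outlier.
143.9 > 90.70 → outlier.
All remaining values lie within [-30.10, 90.70].

128.6, 137.9, 143.9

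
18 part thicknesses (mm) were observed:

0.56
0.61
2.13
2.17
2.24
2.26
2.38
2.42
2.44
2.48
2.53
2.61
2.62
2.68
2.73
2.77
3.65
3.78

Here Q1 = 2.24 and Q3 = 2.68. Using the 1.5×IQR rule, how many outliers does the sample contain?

IQR = 0.44; fences at 2.24 − 0.66 = 1.58 and 2.68 + 0.66 = 3.34.
Outside the cutoffs: 0.56, 0.61, 3.65, 3.78.

4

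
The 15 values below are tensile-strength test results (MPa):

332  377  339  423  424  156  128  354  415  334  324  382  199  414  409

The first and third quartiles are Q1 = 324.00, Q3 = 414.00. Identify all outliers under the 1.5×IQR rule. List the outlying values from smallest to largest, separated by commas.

IQR = Q3 − Q1 = 414.00 − 324.00 = 90.00.
Lower fence = Q1 − 1.5·IQR = 324.00 − 135.00 = 189.00.
Upper fence = Q3 + 1.5·IQR = 414.00 + 135.00 = 549.00.
128 < 189.00 → outlier.
156 < 189.00 → outlier.
All remaining values lie within [189.00, 549.00].

128, 156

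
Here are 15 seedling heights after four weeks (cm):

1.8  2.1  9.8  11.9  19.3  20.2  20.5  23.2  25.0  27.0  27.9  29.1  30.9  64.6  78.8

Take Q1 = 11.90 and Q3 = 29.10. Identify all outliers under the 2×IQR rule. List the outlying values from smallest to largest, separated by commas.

IQR = Q3 − Q1 = 29.10 − 11.90 = 17.20.
Lower fence = Q1 − 2·IQR = 11.90 − 34.40 = -22.50.
Upper fence = Q3 + 2·IQR = 29.10 + 34.40 = 63.50.
64.6 > 63.50 → outlier.
78.8 > 63.50 → outlier.
All remaining values lie within [-22.50, 63.50].

64.6, 78.8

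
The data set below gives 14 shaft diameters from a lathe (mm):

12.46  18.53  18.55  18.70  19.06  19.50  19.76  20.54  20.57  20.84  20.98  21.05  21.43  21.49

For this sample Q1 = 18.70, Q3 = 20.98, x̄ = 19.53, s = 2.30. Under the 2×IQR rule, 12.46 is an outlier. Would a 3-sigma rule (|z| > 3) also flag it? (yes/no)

z = (12.46 − 19.53) / 2.30 = -3.07.
|z| = 3.07 > 3.

yes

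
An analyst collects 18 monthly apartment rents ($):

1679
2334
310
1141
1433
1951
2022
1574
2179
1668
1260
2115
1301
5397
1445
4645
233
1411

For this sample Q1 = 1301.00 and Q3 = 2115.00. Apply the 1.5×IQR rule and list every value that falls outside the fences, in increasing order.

4645, 5397

IQR = Q3 − Q1 = 2115.00 − 1301.00 = 814.00.
Lower fence = Q1 − 1.5·IQR = 1301.00 − 1221.00 = 80.00.
Upper fence = Q3 + 1.5·IQR = 2115.00 + 1221.00 = 3336.00.
4645 > 3336.00 → outlier.
5397 > 3336.00 → outlier.
All remaining values lie within [80.00, 3336.00].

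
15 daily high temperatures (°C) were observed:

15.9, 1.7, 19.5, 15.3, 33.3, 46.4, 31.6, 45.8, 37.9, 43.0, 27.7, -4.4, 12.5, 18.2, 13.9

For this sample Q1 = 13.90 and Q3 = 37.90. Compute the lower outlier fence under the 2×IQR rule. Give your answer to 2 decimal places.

IQR = Q3 − Q1 = 37.90 − 13.90 = 24.00.
Lower fence = Q1 − 2·IQR = 13.90 − 48.00 = -34.10.
Upper fence = Q3 + 2·IQR = 37.90 + 48.00 = 85.90.

-34.10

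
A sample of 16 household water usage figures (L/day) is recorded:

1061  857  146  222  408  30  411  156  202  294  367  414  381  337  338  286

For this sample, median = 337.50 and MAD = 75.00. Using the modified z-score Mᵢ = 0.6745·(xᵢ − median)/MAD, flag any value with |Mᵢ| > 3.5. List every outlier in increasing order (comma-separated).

857, 1061

|Mᵢ| > 3.5 ⇔ |xᵢ − 337.50| > 3.5·75.00/0.6745 = 389.18.
So outliers lie outside [-51.68, 726.68].
857: M = 4.67 → outlier.
1061: M = 6.51 → outlier.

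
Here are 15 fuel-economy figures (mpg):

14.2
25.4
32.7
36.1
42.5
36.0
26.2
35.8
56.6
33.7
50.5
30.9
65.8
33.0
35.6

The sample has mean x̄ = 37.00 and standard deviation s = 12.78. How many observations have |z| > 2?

1

Cutoffs: x̄ ± 2s = [11.44, 62.56].
Outside the cutoffs: 65.8.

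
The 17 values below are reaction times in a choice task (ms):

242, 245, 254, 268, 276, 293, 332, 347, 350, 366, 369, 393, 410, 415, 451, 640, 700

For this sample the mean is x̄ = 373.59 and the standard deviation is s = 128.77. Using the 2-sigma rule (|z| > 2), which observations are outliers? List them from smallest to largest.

640, 700

Cutoffs at x̄ ± 2s: 373.59 ± 2·128.77 = [116.05, 631.13].
640: z = 2.07, |z| > 2 → outlier.
700: z = 2.53, |z| > 2 → outlier.
Every other value lies within [116.05, 631.13].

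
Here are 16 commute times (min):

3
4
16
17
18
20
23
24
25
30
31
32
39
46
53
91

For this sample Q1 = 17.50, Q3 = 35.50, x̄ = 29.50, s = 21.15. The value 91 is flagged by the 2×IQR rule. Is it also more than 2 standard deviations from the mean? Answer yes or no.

z = (91 − 29.50) / 21.15 = 2.91.
|z| = 2.91 > 2.

yes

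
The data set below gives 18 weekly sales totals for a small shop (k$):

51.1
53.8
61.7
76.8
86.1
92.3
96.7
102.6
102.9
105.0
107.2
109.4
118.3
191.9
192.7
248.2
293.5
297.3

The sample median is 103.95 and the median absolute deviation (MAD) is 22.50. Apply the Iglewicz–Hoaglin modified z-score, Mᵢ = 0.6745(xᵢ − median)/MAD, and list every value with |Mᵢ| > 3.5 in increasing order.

248.2, 293.5, 297.3

|Mᵢ| > 3.5 ⇔ |xᵢ − 103.95| > 3.5·22.50/0.6745 = 116.75.
So outliers lie outside [-12.80, 220.70].
248.2: M = 4.32 → outlier.
293.5: M = 5.68 → outlier.
297.3: M = 5.80 → outlier.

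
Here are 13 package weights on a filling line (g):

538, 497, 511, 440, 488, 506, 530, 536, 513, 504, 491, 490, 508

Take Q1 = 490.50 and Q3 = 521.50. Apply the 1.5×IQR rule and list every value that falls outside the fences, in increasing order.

IQR = Q3 − Q1 = 521.50 − 490.50 = 31.00.
Lower fence = Q1 − 1.5·IQR = 490.50 − 46.50 = 444.00.
Upper fence = Q3 + 1.5·IQR = 521.50 + 46.50 = 568.00.
440 < 444.00 → outlier.
All remaining values lie within [444.00, 568.00].

440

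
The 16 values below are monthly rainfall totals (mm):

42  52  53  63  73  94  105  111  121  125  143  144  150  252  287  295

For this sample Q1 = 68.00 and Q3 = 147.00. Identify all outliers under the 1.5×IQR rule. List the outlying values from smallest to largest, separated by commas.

IQR = Q3 − Q1 = 147.00 − 68.00 = 79.00.
Lower fence = Q1 − 1.5·IQR = 68.00 − 118.50 = -50.50.
Upper fence = Q3 + 1.5·IQR = 147.00 + 118.50 = 265.50.
287 > 265.50 → outlier.
295 > 265.50 → outlier.
All remaining values lie within [-50.50, 265.50].

287, 295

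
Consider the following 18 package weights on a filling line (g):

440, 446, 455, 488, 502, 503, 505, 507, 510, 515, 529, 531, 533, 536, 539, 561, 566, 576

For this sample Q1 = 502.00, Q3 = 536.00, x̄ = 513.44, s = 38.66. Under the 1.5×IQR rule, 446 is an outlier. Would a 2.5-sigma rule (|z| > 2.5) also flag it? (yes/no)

no

z = (446 − 513.44) / 38.66 = -1.74.
|z| = 1.74 ≤ 2.5.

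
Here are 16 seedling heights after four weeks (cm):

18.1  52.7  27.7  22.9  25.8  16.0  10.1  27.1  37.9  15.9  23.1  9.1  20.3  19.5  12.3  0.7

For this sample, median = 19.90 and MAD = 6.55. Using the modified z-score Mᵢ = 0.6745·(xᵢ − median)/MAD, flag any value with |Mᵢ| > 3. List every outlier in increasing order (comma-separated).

52.7

|Mᵢ| > 3 ⇔ |xᵢ − 19.90| > 3·6.55/0.6745 = 29.13.
So outliers lie outside [-9.23, 49.03].
52.7: M = 3.38 → outlier.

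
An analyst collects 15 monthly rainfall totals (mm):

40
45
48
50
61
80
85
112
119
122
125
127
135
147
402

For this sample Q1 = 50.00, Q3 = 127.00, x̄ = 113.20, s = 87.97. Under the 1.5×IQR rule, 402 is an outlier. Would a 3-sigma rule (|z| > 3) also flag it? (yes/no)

yes

z = (402 − 113.20) / 87.97 = 3.28.
|z| = 3.28 > 3.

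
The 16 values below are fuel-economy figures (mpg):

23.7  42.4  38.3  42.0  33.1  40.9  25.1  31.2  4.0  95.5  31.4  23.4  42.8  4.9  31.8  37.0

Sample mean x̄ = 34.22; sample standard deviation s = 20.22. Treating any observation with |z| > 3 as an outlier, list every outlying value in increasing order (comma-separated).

Cutoffs at x̄ ± 3s: 34.22 ± 3·20.22 = [-26.44, 94.88].
95.5: z = 3.03, |z| > 3 → outlier.
Every other value lies within [-26.44, 94.88].

95.5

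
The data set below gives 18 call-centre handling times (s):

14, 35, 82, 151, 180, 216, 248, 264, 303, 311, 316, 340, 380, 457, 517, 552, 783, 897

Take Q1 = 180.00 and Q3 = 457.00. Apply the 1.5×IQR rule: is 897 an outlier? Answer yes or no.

yes

IQR = Q3 − Q1 = 457.00 − 180.00 = 277.00.
Lower fence = Q1 − 1.5·IQR = 180.00 − 415.50 = -235.50.
Upper fence = Q3 + 1.5·IQR = 457.00 + 415.50 = 872.50.
897 lies above the upper fence.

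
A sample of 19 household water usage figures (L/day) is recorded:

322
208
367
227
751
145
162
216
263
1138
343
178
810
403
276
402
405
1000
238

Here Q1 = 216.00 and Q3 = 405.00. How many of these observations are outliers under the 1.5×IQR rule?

IQR = 189.00; fences at 216.00 − 283.50 = -67.50 and 405.00 + 283.50 = 688.50.
Outside the cutoffs: 751, 810, 1000, 1138.

4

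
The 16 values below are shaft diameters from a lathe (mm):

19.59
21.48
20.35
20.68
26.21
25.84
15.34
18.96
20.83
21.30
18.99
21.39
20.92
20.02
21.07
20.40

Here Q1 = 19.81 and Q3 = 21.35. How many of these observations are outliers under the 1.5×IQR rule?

IQR = 1.54; fences at 19.81 − 2.31 = 17.50 and 21.35 + 2.31 = 23.66.
Outside the cutoffs: 15.34, 25.84, 26.21.

3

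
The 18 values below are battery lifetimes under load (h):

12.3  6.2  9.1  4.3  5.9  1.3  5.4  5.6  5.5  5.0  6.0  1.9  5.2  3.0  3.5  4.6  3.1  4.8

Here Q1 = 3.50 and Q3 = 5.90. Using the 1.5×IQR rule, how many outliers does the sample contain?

IQR = 2.40; fences at 3.50 − 3.60 = -0.10 and 5.90 + 3.60 = 9.50.
Outside the cutoffs: 12.3.

1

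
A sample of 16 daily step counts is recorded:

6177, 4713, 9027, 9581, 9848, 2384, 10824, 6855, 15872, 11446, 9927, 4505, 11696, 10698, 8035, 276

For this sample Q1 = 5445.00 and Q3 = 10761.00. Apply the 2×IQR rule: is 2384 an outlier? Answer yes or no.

no

IQR = Q3 − Q1 = 10761.00 − 5445.00 = 5316.00.
Lower fence = Q1 − 2·IQR = 5445.00 − 10632.00 = -5187.00.
Upper fence = Q3 + 2·IQR = 10761.00 + 10632.00 = 21393.00.
2384 lies within [-5187.00, 21393.00].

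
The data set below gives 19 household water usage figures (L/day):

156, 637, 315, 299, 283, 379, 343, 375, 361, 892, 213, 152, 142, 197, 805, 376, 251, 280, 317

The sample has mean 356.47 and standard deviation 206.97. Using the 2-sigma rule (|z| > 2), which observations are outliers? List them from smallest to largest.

805, 892

Cutoffs at x̄ ± 2s: 356.47 ± 2·206.97 = [-57.47, 770.41].
805: z = 2.17, |z| > 2 → outlier.
892: z = 2.59, |z| > 2 → outlier.
Every other value lies within [-57.47, 770.41].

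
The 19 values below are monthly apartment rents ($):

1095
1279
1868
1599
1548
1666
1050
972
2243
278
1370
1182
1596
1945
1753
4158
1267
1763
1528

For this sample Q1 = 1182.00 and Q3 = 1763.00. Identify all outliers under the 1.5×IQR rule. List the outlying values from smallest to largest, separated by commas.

IQR = Q3 − Q1 = 1763.00 − 1182.00 = 581.00.
Lower fence = Q1 − 1.5·IQR = 1182.00 − 871.50 = 310.50.
Upper fence = Q3 + 1.5·IQR = 1763.00 + 871.50 = 2634.50.
278 < 310.50 → outlier.
4158 > 2634.50 → outlier.
All remaining values lie within [310.50, 2634.50].

278, 4158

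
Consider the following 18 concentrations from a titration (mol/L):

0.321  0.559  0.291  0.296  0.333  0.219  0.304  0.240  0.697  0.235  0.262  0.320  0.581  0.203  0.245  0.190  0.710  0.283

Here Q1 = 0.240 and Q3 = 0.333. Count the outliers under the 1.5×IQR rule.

4

IQR = 0.093; fences at 0.240 − 0.1395 = 0.1005 and 0.333 + 0.1395 = 0.4725.
Outside the cutoffs: 0.559, 0.581, 0.697, 0.710.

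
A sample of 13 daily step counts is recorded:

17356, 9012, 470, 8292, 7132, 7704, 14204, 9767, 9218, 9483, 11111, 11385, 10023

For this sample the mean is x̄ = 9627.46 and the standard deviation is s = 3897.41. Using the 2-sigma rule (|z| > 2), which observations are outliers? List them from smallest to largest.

470

Cutoffs at x̄ ± 2s: 9627.46 ± 2·3897.41 = [1832.64, 17422.28].
470: z = -2.35, |z| > 2 → outlier.
Every other value lies within [1832.64, 17422.28].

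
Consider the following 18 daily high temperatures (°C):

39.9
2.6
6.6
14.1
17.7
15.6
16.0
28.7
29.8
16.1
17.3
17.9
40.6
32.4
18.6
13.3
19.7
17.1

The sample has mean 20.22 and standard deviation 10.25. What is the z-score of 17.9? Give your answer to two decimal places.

z = (17.9 − 20.22) / 10.25 = -0.23.

-0.23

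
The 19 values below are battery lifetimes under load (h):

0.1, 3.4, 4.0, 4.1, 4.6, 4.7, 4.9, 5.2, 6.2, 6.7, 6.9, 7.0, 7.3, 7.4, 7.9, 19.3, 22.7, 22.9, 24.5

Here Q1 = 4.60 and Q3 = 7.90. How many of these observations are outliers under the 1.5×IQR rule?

4

IQR = 3.30; fences at 4.60 − 4.95 = -0.35 and 7.90 + 4.95 = 12.85.
Outside the cutoffs: 19.3, 22.7, 22.9, 24.5.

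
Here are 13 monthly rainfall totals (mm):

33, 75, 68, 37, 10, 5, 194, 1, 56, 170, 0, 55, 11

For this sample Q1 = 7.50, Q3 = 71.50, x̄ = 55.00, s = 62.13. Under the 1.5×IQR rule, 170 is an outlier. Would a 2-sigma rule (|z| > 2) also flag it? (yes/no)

z = (170 − 55.00) / 62.13 = 1.85.
|z| = 1.85 ≤ 2.

no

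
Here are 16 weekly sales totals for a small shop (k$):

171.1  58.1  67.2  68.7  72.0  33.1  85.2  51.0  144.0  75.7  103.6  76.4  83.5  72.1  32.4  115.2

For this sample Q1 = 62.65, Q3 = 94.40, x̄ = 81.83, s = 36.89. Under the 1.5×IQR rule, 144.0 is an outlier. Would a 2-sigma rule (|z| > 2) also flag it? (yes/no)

z = (144.0 − 81.83) / 36.89 = 1.69.
|z| = 1.69 ≤ 2.

no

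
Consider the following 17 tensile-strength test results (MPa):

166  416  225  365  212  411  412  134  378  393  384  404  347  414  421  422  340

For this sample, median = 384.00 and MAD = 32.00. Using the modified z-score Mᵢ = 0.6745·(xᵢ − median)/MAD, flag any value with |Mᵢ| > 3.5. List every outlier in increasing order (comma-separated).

134, 166, 212

|Mᵢ| > 3.5 ⇔ |xᵢ − 384.00| > 3.5·32.00/0.6745 = 166.05.
So outliers lie outside [217.95, 550.05].
134: M = -5.27 → outlier.
166: M = -4.60 → outlier.
212: M = -3.63 → outlier.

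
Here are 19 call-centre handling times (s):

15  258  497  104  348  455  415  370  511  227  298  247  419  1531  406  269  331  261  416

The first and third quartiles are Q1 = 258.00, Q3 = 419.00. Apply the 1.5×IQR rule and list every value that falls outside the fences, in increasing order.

15, 1531

IQR = Q3 − Q1 = 419.00 − 258.00 = 161.00.
Lower fence = Q1 − 1.5·IQR = 258.00 − 241.50 = 16.50.
Upper fence = Q3 + 1.5·IQR = 419.00 + 241.50 = 660.50.
15 < 16.50 → outlier.
1531 > 660.50 → outlier.
All remaining values lie within [16.50, 660.50].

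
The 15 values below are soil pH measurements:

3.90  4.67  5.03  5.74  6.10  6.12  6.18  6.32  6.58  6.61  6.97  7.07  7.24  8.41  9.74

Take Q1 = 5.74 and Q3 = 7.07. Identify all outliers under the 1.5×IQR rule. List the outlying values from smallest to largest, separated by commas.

IQR = Q3 − Q1 = 7.07 − 5.74 = 1.33.
Lower fence = Q1 − 1.5·IQR = 5.74 − 1.995 = 3.745.
Upper fence = Q3 + 1.5·IQR = 7.07 + 1.995 = 9.065.
9.74 > 9.065 → outlier.
All remaining values lie within [3.745, 9.065].

9.74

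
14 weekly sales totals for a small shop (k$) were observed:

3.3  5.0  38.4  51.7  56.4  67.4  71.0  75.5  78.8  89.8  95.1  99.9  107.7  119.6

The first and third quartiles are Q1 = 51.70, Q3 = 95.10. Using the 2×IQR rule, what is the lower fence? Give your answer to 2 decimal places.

IQR = Q3 − Q1 = 95.10 − 51.70 = 43.40.
Lower fence = Q1 − 2·IQR = 51.70 − 86.80 = -35.10.
Upper fence = Q3 + 2·IQR = 95.10 + 86.80 = 181.90.

-35.10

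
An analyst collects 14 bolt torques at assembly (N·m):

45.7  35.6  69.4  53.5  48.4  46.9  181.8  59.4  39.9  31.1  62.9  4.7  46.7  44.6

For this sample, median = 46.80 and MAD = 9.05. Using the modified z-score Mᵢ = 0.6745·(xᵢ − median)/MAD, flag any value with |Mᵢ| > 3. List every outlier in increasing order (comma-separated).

|Mᵢ| > 3 ⇔ |xᵢ − 46.80| > 3·9.05/0.6745 = 40.25.
So outliers lie outside [6.55, 87.05].
4.7: M = -3.14 → outlier.
181.8: M = 10.06 → outlier.

4.7, 181.8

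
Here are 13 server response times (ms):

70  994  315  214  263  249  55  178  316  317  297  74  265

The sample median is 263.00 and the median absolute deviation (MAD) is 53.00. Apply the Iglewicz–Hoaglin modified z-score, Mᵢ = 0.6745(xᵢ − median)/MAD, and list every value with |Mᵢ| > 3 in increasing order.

|Mᵢ| > 3 ⇔ |xᵢ − 263.00| > 3·53.00/0.6745 = 235.73.
So outliers lie outside [27.27, 498.73].
994: M = 9.30 → outlier.

994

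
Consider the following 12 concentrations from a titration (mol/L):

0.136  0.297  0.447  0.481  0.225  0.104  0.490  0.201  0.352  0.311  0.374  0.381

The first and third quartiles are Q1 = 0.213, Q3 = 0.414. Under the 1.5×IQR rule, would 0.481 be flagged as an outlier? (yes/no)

no

IQR = Q3 − Q1 = 0.414 − 0.213 = 0.201.
Lower fence = Q1 − 1.5·IQR = 0.213 − 0.3015 = -0.0885.
Upper fence = Q3 + 1.5·IQR = 0.414 + 0.3015 = 0.7155.
0.481 lies within [-0.0885, 0.7155].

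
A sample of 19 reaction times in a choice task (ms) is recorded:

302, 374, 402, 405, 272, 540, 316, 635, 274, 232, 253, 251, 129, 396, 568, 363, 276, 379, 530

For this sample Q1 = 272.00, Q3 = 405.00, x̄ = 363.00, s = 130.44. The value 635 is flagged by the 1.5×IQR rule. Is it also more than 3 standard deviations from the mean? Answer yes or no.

z = (635 − 363.00) / 130.44 = 2.09.
|z| = 2.09 ≤ 3.

no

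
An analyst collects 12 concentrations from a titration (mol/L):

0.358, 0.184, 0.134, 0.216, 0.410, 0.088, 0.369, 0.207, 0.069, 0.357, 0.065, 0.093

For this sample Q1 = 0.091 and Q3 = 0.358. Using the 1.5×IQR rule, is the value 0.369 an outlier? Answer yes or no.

no

IQR = Q3 − Q1 = 0.358 − 0.091 = 0.267.
Lower fence = Q1 − 1.5·IQR = 0.091 − 0.4005 = -0.3095.
Upper fence = Q3 + 1.5·IQR = 0.358 + 0.4005 = 0.7585.
0.369 lies within [-0.3095, 0.7585].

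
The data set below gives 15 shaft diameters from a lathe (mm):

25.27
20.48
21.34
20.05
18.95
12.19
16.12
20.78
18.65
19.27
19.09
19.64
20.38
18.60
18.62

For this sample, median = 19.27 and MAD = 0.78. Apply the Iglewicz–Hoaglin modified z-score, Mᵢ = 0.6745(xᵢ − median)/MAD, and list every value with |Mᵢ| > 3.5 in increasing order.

12.19, 25.27

|Mᵢ| > 3.5 ⇔ |xᵢ − 19.27| > 3.5·0.78/0.6745 = 4.05.
So outliers lie outside [15.22, 23.32].
12.19: M = -6.12 → outlier.
25.27: M = 5.19 → outlier.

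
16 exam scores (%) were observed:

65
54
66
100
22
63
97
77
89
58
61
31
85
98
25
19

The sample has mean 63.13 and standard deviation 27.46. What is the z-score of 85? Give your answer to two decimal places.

0.80

z = (85 − 63.13) / 27.46 = 0.80.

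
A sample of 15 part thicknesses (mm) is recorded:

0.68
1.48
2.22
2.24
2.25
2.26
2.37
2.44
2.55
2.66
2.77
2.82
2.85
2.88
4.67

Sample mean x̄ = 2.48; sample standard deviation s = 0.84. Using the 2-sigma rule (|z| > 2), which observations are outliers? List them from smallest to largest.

Cutoffs at x̄ ± 2s: 2.48 ± 2·0.84 = [0.80, 4.16].
0.68: z = -2.14, |z| > 2 → outlier.
4.67: z = 2.61, |z| > 2 → outlier.
Every other value lies within [0.80, 4.16].

0.68, 4.67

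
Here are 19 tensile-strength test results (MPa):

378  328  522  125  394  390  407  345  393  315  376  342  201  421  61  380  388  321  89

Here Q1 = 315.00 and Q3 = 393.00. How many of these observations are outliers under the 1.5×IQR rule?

IQR = 78.00; fences at 315.00 − 117.00 = 198.00 and 393.00 + 117.00 = 510.00.
Outside the cutoffs: 61, 89, 125, 522.

4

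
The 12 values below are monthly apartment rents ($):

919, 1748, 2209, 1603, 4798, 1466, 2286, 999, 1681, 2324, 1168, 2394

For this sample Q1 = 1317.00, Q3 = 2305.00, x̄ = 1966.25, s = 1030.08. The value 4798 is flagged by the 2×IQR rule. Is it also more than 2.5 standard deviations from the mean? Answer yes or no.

yes

z = (4798 − 1966.25) / 1030.08 = 2.75.
|z| = 2.75 > 2.5.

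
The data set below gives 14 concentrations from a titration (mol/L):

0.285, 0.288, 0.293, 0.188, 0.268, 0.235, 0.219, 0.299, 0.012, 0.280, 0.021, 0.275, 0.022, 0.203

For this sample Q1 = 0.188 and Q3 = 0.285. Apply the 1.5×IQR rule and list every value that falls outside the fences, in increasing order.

0.012, 0.021, 0.022

IQR = Q3 − Q1 = 0.285 − 0.188 = 0.097.
Lower fence = Q1 − 1.5·IQR = 0.188 − 0.1455 = 0.0425.
Upper fence = Q3 + 1.5·IQR = 0.285 + 0.1455 = 0.4305.
0.012 < 0.0425 → outlier.
0.021 < 0.0425 → outlier.
0.022 < 0.0425 → outlier.
All remaining values lie within [0.0425, 0.4305].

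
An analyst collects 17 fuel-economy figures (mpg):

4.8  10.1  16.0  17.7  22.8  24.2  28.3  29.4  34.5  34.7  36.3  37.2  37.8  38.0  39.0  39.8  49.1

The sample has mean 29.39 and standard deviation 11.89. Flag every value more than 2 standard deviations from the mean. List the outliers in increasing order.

Cutoffs at x̄ ± 2s: 29.39 ± 2·11.89 = [5.61, 53.17].
4.8: z = -2.07, |z| > 2 → outlier.
Every other value lies within [5.61, 53.17].

4.8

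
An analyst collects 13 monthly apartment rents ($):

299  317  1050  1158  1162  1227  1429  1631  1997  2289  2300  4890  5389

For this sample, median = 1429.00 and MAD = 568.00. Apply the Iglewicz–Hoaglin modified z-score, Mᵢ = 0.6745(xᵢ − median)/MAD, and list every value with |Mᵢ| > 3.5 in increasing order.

4890, 5389

|Mᵢ| > 3.5 ⇔ |xᵢ − 1429.00| > 3.5·568.00/0.6745 = 2947.37.
So outliers lie outside [-1518.37, 4376.37].
4890: M = 4.11 → outlier.
5389: M = 4.70 → outlier.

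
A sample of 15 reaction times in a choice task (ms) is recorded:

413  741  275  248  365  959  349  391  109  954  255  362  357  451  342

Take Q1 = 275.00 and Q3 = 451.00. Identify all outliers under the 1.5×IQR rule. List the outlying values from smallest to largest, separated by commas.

741, 954, 959

IQR = Q3 − Q1 = 451.00 − 275.00 = 176.00.
Lower fence = Q1 − 1.5·IQR = 275.00 − 264.00 = 11.00.
Upper fence = Q3 + 1.5·IQR = 451.00 + 264.00 = 715.00.
741 > 715.00 → outlier.
954 > 715.00 → outlier.
959 > 715.00 → outlier.
All remaining values lie within [11.00, 715.00].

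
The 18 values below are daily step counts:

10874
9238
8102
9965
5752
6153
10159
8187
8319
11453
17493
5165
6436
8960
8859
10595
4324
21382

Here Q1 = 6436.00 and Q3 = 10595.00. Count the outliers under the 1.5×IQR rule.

2

IQR = 4159.00; fences at 6436.00 − 6238.50 = 197.50 and 10595.00 + 6238.50 = 16833.50.
Outside the cutoffs: 17493, 21382.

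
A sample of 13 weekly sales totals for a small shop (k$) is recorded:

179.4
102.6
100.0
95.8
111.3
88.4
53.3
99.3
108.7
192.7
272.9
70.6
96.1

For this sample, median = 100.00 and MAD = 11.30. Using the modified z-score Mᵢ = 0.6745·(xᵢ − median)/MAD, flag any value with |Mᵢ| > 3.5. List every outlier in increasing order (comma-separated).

179.4, 192.7, 272.9

|Mᵢ| > 3.5 ⇔ |xᵢ − 100.00| > 3.5·11.30/0.6745 = 58.64.
So outliers lie outside [41.36, 158.64].
179.4: M = 4.74 → outlier.
192.7: M = 5.53 → outlier.
272.9: M = 10.32 → outlier.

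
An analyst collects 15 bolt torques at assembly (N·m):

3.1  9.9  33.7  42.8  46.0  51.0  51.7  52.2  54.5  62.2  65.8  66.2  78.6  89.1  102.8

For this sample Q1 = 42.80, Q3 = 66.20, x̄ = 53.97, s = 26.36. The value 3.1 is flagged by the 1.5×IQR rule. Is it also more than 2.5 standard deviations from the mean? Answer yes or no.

no

z = (3.1 − 53.97) / 26.36 = -1.93.
|z| = 1.93 ≤ 2.5.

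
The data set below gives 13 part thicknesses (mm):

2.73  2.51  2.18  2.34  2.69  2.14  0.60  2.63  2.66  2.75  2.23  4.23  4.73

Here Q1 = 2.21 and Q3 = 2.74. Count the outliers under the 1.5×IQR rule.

IQR = 0.53; fences at 2.21 − 0.795 = 1.415 and 2.74 + 0.795 = 3.535.
Outside the cutoffs: 0.60, 4.23, 4.73.

3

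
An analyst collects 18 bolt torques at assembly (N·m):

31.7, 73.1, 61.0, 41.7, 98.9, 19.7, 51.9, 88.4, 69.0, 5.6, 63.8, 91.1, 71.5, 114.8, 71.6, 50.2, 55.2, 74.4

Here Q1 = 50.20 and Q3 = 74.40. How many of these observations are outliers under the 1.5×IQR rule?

2

IQR = 24.20; fences at 50.20 − 36.30 = 13.90 and 74.40 + 36.30 = 110.70.
Outside the cutoffs: 5.6, 114.8.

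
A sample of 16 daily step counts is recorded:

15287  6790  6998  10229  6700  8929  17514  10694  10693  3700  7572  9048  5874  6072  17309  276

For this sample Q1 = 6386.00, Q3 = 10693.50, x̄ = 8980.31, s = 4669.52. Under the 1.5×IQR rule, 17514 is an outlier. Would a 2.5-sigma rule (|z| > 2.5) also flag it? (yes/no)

no

z = (17514 − 8980.31) / 4669.52 = 1.83.
|z| = 1.83 ≤ 2.5.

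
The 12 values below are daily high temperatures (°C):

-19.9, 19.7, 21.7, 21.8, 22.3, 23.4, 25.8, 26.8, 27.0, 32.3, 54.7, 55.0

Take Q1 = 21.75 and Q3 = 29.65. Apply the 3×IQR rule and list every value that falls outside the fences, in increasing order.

-19.9, 54.7, 55.0

IQR = Q3 − Q1 = 29.65 − 21.75 = 7.90.
Lower fence = Q1 − 3·IQR = 21.75 − 23.70 = -1.95.
Upper fence = Q3 + 3·IQR = 29.65 + 23.70 = 53.35.
-19.9 < -1.95 → outlier.
54.7 > 53.35 → outlier.
55.0 > 53.35 → outlier.
All remaining values lie within [-1.95, 53.35].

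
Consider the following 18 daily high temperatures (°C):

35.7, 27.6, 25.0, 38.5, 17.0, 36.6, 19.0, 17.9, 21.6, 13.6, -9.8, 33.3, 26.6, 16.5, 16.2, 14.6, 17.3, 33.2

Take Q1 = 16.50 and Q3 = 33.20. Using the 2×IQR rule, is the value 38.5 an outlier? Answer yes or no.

IQR = Q3 − Q1 = 33.20 − 16.50 = 16.70.
Lower fence = Q1 − 2·IQR = 16.50 − 33.40 = -16.90.
Upper fence = Q3 + 2·IQR = 33.20 + 33.40 = 66.60.
38.5 lies within [-16.90, 66.60].

no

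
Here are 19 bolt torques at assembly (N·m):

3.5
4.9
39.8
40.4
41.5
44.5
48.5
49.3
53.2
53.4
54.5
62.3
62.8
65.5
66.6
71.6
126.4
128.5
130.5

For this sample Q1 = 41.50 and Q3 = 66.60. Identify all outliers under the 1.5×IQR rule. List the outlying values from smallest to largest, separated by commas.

3.5, 126.4, 128.5, 130.5

IQR = Q3 − Q1 = 66.60 − 41.50 = 25.10.
Lower fence = Q1 − 1.5·IQR = 41.50 − 37.65 = 3.85.
Upper fence = Q3 + 1.5·IQR = 66.60 + 37.65 = 104.25.
3.5 < 3.85 → outlier.
126.4 > 104.25 → outlier.
128.5 > 104.25 → outlier.
130.5 > 104.25 → outlier.
All remaining values lie within [3.85, 104.25].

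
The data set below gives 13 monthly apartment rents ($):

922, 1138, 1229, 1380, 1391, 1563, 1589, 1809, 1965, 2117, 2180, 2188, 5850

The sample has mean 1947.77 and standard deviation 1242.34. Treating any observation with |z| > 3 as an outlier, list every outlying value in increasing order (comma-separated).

Cutoffs at x̄ ± 3s: 1947.77 ± 3·1242.34 = [-1779.25, 5674.79].
5850: z = 3.14, |z| > 3 → outlier.
Every other value lies within [-1779.25, 5674.79].

5850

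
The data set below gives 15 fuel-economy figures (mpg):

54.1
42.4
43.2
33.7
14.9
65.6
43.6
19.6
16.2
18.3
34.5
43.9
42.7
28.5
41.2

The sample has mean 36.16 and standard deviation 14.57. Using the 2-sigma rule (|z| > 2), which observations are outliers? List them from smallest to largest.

65.6

Cutoffs at x̄ ± 2s: 36.16 ± 2·14.57 = [7.02, 65.30].
65.6: z = 2.02, |z| > 2 → outlier.
Every other value lies within [7.02, 65.30].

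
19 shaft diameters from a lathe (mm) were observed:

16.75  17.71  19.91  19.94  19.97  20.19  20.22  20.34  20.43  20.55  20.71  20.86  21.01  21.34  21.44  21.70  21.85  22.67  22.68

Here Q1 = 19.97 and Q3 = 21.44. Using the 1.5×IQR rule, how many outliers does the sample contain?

2

IQR = 1.47; fences at 19.97 − 2.205 = 17.765 and 21.44 + 2.205 = 23.645.
Outside the cutoffs: 16.75, 17.71.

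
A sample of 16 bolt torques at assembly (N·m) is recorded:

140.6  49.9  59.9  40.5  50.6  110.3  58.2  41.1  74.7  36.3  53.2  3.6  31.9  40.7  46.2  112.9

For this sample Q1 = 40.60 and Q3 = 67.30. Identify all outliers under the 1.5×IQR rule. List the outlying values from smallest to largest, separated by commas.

110.3, 112.9, 140.6

IQR = Q3 − Q1 = 67.30 − 40.60 = 26.70.
Lower fence = Q1 − 1.5·IQR = 40.60 − 40.05 = 0.55.
Upper fence = Q3 + 1.5·IQR = 67.30 + 40.05 = 107.35.
110.3 > 107.35 → outlier.
112.9 > 107.35 → outlier.
140.6 > 107.35 → outlier.
All remaining values lie within [0.55, 107.35].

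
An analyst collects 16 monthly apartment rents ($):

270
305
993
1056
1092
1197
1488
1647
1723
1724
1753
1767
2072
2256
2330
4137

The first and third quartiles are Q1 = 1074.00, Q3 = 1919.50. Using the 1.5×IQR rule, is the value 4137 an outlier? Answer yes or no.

IQR = Q3 − Q1 = 1919.50 − 1074.00 = 845.50.
Lower fence = Q1 − 1.5·IQR = 1074.00 − 1268.25 = -194.25.
Upper fence = Q3 + 1.5·IQR = 1919.50 + 1268.25 = 3187.75.
4137 lies above the upper fence.

yes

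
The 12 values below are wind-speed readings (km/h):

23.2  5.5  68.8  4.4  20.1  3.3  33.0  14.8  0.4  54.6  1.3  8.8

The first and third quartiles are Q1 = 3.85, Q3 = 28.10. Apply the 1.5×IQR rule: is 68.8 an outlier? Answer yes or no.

IQR = Q3 − Q1 = 28.10 − 3.85 = 24.25.
Lower fence = Q1 − 1.5·IQR = 3.85 − 36.375 = -32.525.
Upper fence = Q3 + 1.5·IQR = 28.10 + 36.375 = 64.475.
68.8 lies above the upper fence.

yes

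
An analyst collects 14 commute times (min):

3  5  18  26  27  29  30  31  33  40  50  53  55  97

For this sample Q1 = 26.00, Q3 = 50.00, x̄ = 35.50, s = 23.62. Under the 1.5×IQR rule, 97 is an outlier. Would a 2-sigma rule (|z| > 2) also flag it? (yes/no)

z = (97 − 35.50) / 23.62 = 2.60.
|z| = 2.60 > 2.

yes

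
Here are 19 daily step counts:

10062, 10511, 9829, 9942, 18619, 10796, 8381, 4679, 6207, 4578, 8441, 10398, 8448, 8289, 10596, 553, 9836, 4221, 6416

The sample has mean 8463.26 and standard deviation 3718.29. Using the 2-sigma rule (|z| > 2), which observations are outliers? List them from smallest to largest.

553, 18619

Cutoffs at x̄ ± 2s: 8463.26 ± 2·3718.29 = [1026.68, 15899.84].
553: z = -2.13, |z| > 2 → outlier.
18619: z = 2.73, |z| > 2 → outlier.
Every other value lies within [1026.68, 15899.84].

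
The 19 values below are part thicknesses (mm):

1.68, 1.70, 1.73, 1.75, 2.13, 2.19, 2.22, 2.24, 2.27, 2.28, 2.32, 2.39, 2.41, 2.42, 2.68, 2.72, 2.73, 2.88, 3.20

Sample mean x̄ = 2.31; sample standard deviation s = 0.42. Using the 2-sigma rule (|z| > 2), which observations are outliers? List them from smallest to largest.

Cutoffs at x̄ ± 2s: 2.31 ± 2·0.42 = [1.47, 3.15].
3.20: z = 2.12, |z| > 2 → outlier.
Every other value lies within [1.47, 3.15].

3.20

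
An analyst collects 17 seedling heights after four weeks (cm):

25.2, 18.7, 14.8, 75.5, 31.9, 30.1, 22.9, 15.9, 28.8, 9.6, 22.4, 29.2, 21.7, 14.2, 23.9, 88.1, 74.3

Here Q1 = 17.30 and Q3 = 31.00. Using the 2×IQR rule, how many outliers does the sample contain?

IQR = 13.70; fences at 17.30 − 27.40 = -10.10 and 31.00 + 27.40 = 58.40.
Outside the cutoffs: 74.3, 75.5, 88.1.

3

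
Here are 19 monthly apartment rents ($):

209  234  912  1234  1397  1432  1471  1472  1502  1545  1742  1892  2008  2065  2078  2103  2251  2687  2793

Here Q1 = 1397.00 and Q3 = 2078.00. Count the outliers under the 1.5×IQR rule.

IQR = 681.00; fences at 1397.00 − 1021.50 = 375.50 and 2078.00 + 1021.50 = 3099.50.
Outside the cutoffs: 209, 234.

2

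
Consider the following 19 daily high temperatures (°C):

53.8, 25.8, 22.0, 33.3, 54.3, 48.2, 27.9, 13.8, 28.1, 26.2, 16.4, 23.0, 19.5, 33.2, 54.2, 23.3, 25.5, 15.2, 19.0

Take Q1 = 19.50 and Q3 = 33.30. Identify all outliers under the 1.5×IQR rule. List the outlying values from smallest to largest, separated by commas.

54.2, 54.3

IQR = Q3 − Q1 = 33.30 − 19.50 = 13.80.
Lower fence = Q1 − 1.5·IQR = 19.50 − 20.70 = -1.20.
Upper fence = Q3 + 1.5·IQR = 33.30 + 20.70 = 54.00.
54.2 > 54.00 → outlier.
54.3 > 54.00 → outlier.
All remaining values lie within [-1.20, 54.00].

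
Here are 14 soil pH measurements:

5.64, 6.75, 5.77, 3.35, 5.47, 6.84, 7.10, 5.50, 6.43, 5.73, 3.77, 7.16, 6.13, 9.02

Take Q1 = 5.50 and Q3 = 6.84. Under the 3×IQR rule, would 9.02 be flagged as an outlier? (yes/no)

IQR = Q3 − Q1 = 6.84 − 5.50 = 1.34.
Lower fence = Q1 − 3·IQR = 5.50 − 4.02 = 1.48.
Upper fence = Q3 + 3·IQR = 6.84 + 4.02 = 10.86.
9.02 lies within [1.48, 10.86].

no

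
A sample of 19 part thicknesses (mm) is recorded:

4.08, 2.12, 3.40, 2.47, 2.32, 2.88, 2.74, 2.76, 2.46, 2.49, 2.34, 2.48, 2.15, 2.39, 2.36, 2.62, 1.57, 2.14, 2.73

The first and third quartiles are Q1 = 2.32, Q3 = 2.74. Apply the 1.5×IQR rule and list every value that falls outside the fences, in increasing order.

1.57, 3.40, 4.08

IQR = Q3 − Q1 = 2.74 − 2.32 = 0.42.
Lower fence = Q1 − 1.5·IQR = 2.32 − 0.63 = 1.69.
Upper fence = Q3 + 1.5·IQR = 2.74 + 0.63 = 3.37.
1.57 < 1.69 → outlier.
3.40 > 3.37 → outlier.
4.08 > 3.37 → outlier.
All remaining values lie within [1.69, 3.37].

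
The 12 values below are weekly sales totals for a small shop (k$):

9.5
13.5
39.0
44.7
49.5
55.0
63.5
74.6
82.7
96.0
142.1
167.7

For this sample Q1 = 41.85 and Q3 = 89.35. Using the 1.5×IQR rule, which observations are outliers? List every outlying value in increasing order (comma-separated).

167.7

IQR = Q3 − Q1 = 89.35 − 41.85 = 47.50.
Lower fence = Q1 − 1.5·IQR = 41.85 − 71.25 = -29.40.
Upper fence = Q3 + 1.5·IQR = 89.35 + 71.25 = 160.60.
167.7 > 160.60 → outlier.
All remaining values lie within [-29.40, 160.60].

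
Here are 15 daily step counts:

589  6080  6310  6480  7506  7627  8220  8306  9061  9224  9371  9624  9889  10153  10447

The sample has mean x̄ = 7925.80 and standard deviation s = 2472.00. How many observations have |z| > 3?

Cutoffs: x̄ ± 3s = [509.80, 15341.80].
Every value lies within the cutoffs.

0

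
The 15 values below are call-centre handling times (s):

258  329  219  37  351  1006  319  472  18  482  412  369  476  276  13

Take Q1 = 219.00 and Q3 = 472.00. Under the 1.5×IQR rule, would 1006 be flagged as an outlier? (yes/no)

yes

IQR = Q3 − Q1 = 472.00 − 219.00 = 253.00.
Lower fence = Q1 − 1.5·IQR = 219.00 − 379.50 = -160.50.
Upper fence = Q3 + 1.5·IQR = 472.00 + 379.50 = 851.50.
1006 lies above the upper fence.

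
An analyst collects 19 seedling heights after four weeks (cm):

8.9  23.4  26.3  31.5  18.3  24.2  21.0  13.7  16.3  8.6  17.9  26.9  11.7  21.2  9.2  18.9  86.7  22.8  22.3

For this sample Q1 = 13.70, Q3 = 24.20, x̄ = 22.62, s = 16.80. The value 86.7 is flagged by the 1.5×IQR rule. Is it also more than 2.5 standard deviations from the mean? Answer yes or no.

yes

z = (86.7 − 22.62) / 16.80 = 3.81.
|z| = 3.81 > 2.5.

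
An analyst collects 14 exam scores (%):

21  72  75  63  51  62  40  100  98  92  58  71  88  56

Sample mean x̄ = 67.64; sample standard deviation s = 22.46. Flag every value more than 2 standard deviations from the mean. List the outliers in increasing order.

Cutoffs at x̄ ± 2s: 67.64 ± 2·22.46 = [22.72, 112.56].
21: z = -2.08, |z| > 2 → outlier.
Every other value lies within [22.72, 112.56].

21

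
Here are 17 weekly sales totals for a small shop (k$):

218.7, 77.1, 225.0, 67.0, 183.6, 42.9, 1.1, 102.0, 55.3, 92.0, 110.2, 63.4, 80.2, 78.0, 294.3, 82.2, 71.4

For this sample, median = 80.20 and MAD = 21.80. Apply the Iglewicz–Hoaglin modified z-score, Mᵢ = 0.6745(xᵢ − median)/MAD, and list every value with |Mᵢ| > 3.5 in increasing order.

|Mᵢ| > 3.5 ⇔ |xᵢ − 80.20| > 3.5·21.80/0.6745 = 113.12.
So outliers lie outside [-32.92, 193.32].
218.7: M = 4.29 → outlier.
225.0: M = 4.48 → outlier.
294.3: M = 6.62 → outlier.

218.7, 225.0, 294.3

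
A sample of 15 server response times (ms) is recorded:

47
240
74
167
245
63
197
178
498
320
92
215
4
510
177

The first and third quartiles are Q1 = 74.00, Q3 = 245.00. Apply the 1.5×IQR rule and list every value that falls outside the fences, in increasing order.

510

IQR = Q3 − Q1 = 245.00 − 74.00 = 171.00.
Lower fence = Q1 − 1.5·IQR = 74.00 − 256.50 = -182.50.
Upper fence = Q3 + 1.5·IQR = 245.00 + 256.50 = 501.50.
510 > 501.50 → outlier.
All remaining values lie within [-182.50, 501.50].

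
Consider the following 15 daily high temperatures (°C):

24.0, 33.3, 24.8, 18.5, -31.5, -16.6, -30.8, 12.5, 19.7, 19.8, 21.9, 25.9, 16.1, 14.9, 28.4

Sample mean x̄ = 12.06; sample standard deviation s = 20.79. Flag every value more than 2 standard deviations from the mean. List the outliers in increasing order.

-31.5, -30.8

Cutoffs at x̄ ± 2s: 12.06 ± 2·20.79 = [-29.52, 53.64].
-31.5: z = -2.10, |z| > 2 → outlier.
-30.8: z = -2.06, |z| > 2 → outlier.
Every other value lies within [-29.52, 53.64].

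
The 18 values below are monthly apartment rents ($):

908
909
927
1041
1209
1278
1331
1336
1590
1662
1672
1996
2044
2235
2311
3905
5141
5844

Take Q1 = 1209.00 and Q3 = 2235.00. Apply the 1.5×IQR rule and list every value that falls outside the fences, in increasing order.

IQR = Q3 − Q1 = 2235.00 − 1209.00 = 1026.00.
Lower fence = Q1 − 1.5·IQR = 1209.00 − 1539.00 = -330.00.
Upper fence = Q3 + 1.5·IQR = 2235.00 + 1539.00 = 3774.00.
3905 > 3774.00 → outlier.
5141 > 3774.00 → outlier.
5844 > 3774.00 → outlier.
All remaining values lie within [-330.00, 3774.00].

3905, 5141, 5844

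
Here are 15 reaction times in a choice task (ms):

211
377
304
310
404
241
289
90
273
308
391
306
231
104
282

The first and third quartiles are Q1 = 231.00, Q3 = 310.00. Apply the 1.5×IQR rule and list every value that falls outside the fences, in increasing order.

IQR = Q3 − Q1 = 310.00 − 231.00 = 79.00.
Lower fence = Q1 − 1.5·IQR = 231.00 − 118.50 = 112.50.
Upper fence = Q3 + 1.5·IQR = 310.00 + 118.50 = 428.50.
90 < 112.50 → outlier.
104 < 112.50 → outlier.
All remaining values lie within [112.50, 428.50].

90, 104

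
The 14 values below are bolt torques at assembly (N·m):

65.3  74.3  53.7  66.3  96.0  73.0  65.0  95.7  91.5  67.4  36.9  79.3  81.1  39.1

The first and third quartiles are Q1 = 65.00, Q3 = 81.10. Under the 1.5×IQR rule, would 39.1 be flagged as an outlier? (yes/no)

yes

IQR = Q3 − Q1 = 81.10 − 65.00 = 16.10.
Lower fence = Q1 − 1.5·IQR = 65.00 − 24.15 = 40.85.
Upper fence = Q3 + 1.5·IQR = 81.10 + 24.15 = 105.25.
39.1 lies below the lower fence.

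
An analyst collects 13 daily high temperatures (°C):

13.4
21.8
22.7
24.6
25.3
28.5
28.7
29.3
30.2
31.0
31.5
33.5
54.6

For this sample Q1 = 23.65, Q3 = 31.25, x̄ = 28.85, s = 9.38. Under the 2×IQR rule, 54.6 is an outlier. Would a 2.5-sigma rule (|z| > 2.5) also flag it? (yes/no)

yes

z = (54.6 − 28.85) / 9.38 = 2.75.
|z| = 2.75 > 2.5.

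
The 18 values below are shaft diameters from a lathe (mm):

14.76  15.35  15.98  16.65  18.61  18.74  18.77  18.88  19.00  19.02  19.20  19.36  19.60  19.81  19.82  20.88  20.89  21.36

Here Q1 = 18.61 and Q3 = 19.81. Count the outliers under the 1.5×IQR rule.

4

IQR = 1.20; fences at 18.61 − 1.80 = 16.81 and 19.81 + 1.80 = 21.61.
Outside the cutoffs: 14.76, 15.35, 15.98, 16.65.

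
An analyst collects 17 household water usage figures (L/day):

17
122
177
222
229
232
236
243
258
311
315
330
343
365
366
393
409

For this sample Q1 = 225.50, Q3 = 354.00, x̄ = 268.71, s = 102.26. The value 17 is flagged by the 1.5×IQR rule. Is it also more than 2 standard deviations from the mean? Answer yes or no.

yes

z = (17 − 268.71) / 102.26 = -2.46.
|z| = 2.46 > 2.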